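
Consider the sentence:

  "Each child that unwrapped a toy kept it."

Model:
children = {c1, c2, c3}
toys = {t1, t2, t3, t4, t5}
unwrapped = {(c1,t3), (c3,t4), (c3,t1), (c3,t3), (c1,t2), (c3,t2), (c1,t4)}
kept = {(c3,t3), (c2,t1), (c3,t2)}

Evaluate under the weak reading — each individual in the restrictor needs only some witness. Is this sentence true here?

False

"it" takes "a toy" as antecedent — a donkey pronoun bound across the clause boundary.
Weak reading: every child c with some unwrapped-toy has at least one unwrapped-toy t such that kept(c,t).
Per child: c1:✗  c3:✓
c1 has no witness among its unwrapped-toys.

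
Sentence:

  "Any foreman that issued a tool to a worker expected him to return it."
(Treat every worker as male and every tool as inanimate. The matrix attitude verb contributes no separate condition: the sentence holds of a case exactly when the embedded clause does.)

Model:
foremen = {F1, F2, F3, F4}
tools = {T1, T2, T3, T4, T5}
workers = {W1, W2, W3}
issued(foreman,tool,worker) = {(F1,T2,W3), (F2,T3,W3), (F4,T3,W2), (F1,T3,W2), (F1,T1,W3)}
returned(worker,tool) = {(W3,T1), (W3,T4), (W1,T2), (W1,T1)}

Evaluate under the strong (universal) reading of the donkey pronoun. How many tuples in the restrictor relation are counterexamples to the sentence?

4

"him" takes "a worker" as antecedent and "it" takes "a tool"; both are donkey pronouns co-varying with the restrictor.
Strong reading: for every (f,t,w) with issued(f,t,w), returned(w,t).
Restrictor triples: (F1,T1,W3)→returned(W3,T1) ✓  (F1,T2,W3)→returned(W3,T2) ✗  (F1,T3,W2)→returned(W2,T3) ✗  (F2,T3,W3)→returned(W3,T3) ✗  (F4,T3,W2)→returned(W2,T3) ✗
Counterexamples (restrictor triples failing the scope): 4.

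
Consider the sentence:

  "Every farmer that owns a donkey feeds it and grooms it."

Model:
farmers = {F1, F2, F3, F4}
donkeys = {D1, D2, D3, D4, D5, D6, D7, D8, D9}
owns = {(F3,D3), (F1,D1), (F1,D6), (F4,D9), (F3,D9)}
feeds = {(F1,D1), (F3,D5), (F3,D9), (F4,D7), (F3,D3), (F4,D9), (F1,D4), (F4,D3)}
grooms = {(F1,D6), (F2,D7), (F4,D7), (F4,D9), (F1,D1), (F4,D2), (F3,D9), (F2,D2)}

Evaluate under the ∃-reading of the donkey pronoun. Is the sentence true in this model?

True

"it" takes "a donkey" as antecedent — a donkey pronoun bound across the clause boundary.
Weak reading: every farmer f with some owns-donkey has at least one owns-donkey d such that feeds(f,d) ∧ grooms(f,d).
Per farmer: F1:✓  F3:✓  F4:✓
Every farmer in the restrictor has a witness.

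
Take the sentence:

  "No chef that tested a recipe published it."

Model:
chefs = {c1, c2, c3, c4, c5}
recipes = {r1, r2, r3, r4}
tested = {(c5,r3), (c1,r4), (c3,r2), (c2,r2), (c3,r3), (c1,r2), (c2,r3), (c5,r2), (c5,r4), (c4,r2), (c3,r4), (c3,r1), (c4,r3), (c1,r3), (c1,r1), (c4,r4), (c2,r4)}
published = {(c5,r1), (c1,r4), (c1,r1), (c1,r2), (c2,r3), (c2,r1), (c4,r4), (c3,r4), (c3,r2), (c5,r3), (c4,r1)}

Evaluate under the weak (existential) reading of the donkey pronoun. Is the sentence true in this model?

False

"it" takes "a recipe" as antecedent — a donkey pronoun bound across the clause boundary.
Truth condition: for no (c,r) with tested(c,r) does published(c,r) hold.
Restrictor pairs — does the scope hold? (c1,r1):holds  (c1,r2):holds  (c1,r3):fails  (c1,r4):holds  (c2,r2):fails  (c2,r3):holds  (c2,r4):fails  (c3,r1):fails  (c3,r2):holds  (c3,r3):fails  (c3,r4):holds  (c4,r2):fails  (c4,r3):fails  (c4,r4):holds  (c5,r2):fails  (c5,r3):holds  (c5,r4):fails
Scope holds for 8 pair(s), so the sentence is false.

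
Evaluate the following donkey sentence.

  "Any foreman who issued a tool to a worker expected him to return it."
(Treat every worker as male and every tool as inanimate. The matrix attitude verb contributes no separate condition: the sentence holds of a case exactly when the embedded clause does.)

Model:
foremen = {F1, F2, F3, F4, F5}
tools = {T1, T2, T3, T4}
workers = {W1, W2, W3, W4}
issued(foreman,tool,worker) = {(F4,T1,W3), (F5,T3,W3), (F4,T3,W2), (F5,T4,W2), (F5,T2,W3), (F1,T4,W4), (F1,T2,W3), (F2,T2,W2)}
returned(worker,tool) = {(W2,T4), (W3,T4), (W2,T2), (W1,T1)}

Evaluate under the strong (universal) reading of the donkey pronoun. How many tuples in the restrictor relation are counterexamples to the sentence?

"him" takes "a worker" as antecedent and "it" takes "a tool"; both are donkey pronouns co-varying with the restrictor.
Strong reading: for every (f,t,w) with issued(f,t,w), returned(w,t).
Restrictor triples: (F1,T2,W3)→returned(W3,T2) ✗  (F1,T4,W4)→returned(W4,T4) ✗  (F2,T2,W2)→returned(W2,T2) ✓  (F4,T1,W3)→returned(W3,T1) ✗  (F4,T3,W2)→returned(W2,T3) ✗  (F5,T2,W3)→returned(W3,T2) ✗  (F5,T3,W3)→returned(W3,T3) ✗  (F5,T4,W2)→returned(W2,T4) ✓
Counterexamples (restrictor triples failing the scope): 6.

6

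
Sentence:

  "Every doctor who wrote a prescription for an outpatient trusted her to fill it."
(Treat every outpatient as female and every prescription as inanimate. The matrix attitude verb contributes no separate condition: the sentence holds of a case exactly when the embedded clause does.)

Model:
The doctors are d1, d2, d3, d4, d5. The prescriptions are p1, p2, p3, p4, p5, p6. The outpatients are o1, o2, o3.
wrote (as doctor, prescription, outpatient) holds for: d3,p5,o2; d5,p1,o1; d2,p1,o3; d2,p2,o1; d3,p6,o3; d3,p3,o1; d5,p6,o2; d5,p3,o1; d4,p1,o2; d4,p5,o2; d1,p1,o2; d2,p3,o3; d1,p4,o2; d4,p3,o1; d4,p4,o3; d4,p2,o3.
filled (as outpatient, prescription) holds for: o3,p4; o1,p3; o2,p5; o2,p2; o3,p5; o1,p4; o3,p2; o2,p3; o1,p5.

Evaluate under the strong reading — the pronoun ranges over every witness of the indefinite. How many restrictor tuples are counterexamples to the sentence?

9

"her" takes "an outpatient" as antecedent and "it" takes "a prescription"; both are donkey pronouns co-varying with the restrictor.
Strong reading: for every (d,p,o) with wrote(d,p,o), filled(o,p).
Restrictor triples: (d1,p1,o2)→filled(o2,p1) ✗  (d1,p4,o2)→filled(o2,p4) ✗  (d2,p1,o3)→filled(o3,p1) ✗  (d2,p2,o1)→filled(o1,p2) ✗  (d2,p3,o3)→filled(o3,p3) ✗  (d3,p3,o1)→filled(o1,p3) ✓  (d3,p5,o2)→filled(o2,p5) ✓  (d3,p6,o3)→filled(o3,p6) ✗  (d4,p1,o2)→filled(o2,p1) ✗  (d4,p2,o3)→filled(o3,p2) ✓  (d4,p3,o1)→filled(o1,p3) ✓  (d4,p4,o3)→filled(o3,p4) ✓  (d4,p5,o2)→filled(o2,p5) ✓  (d5,p1,o1)→filled(o1,p1) ✗  (d5,p3,o1)→filled(o1,p3) ✓  (d5,p6,o2)→filled(o2,p6) ✗
Counterexamples (restrictor triples failing the scope): 9.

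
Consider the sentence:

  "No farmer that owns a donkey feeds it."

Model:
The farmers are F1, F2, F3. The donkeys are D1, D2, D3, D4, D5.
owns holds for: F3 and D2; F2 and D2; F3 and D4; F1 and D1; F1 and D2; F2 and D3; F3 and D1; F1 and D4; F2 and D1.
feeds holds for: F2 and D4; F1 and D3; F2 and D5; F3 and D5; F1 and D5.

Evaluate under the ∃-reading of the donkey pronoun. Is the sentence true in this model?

True

"it" takes "a donkey" as antecedent — a donkey pronoun bound across the clause boundary.
Truth condition: for no (f,d) with owns(f,d) does feeds(f,d) hold.
Restrictor pairs — does the scope hold? (F1,D1):fails  (F1,D2):fails  (F1,D4):fails  (F2,D1):fails  (F2,D2):fails  (F2,D3):fails  (F3,D1):fails  (F3,D2):fails  (F3,D4):fails
Scope holds for no restrictor pair, so the sentence is true.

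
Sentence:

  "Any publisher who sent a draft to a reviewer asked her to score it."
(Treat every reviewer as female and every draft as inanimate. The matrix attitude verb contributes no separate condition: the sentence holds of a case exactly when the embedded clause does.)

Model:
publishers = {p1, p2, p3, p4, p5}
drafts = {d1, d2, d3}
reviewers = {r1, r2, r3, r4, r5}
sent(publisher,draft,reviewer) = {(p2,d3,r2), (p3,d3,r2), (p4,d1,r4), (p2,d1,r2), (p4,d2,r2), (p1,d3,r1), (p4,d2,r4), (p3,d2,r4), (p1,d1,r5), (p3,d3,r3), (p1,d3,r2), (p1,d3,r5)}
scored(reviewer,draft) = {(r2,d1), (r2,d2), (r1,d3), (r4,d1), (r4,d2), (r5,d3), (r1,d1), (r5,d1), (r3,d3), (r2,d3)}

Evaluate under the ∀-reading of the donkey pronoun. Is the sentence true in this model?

"her" takes "a reviewer" as antecedent and "it" takes "a draft"; both are donkey pronouns co-varying with the restrictor.
Strong reading: for every (p,d,r) with sent(p,d,r), scored(r,d).
Restrictor triples: (p1,d1,r5)→scored(r5,d1) ✓  (p1,d3,r1)→scored(r1,d3) ✓  (p1,d3,r2)→scored(r2,d3) ✓  (p1,d3,r5)→scored(r5,d3) ✓  (p2,d1,r2)→scored(r2,d1) ✓  (p2,d3,r2)→scored(r2,d3) ✓  (p3,d2,r4)→scored(r4,d2) ✓  (p3,d3,r2)→scored(r2,d3) ✓  (p3,d3,r3)→scored(r3,d3) ✓  (p4,d1,r4)→scored(r4,d1) ✓  (p4,d2,r2)→scored(r2,d2) ✓  (p4,d2,r4)→scored(r4,d2) ✓
Every restrictor triple satisfies the scope.

True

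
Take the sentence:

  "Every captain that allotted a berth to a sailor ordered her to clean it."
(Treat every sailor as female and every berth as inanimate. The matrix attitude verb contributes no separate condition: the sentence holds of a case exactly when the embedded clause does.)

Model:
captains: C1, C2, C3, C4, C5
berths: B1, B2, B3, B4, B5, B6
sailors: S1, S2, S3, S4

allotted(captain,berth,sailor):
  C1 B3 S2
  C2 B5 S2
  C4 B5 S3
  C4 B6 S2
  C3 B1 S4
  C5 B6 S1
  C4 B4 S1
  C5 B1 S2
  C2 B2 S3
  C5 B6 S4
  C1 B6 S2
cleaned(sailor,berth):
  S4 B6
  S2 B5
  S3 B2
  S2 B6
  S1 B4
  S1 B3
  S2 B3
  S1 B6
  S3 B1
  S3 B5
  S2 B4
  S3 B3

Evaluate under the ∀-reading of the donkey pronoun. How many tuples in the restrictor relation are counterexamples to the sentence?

2

"her" takes "a sailor" as antecedent and "it" takes "a berth"; both are donkey pronouns co-varying with the restrictor.
Strong reading: for every (c,b,s) with allotted(c,b,s), cleaned(s,b).
Restrictor triples: (C1,B3,S2)→cleaned(S2,B3) ✓  (C1,B6,S2)→cleaned(S2,B6) ✓  (C2,B2,S3)→cleaned(S3,B2) ✓  (C2,B5,S2)→cleaned(S2,B5) ✓  (C3,B1,S4)→cleaned(S4,B1) ✗  (C4,B4,S1)→cleaned(S1,B4) ✓  (C4,B5,S3)→cleaned(S3,B5) ✓  (C4,B6,S2)→cleaned(S2,B6) ✓  (C5,B1,S2)→cleaned(S2,B1) ✗  (C5,B6,S1)→cleaned(S1,B6) ✓  (C5,B6,S4)→cleaned(S4,B6) ✓
Counterexamples (restrictor triples failing the scope): 2.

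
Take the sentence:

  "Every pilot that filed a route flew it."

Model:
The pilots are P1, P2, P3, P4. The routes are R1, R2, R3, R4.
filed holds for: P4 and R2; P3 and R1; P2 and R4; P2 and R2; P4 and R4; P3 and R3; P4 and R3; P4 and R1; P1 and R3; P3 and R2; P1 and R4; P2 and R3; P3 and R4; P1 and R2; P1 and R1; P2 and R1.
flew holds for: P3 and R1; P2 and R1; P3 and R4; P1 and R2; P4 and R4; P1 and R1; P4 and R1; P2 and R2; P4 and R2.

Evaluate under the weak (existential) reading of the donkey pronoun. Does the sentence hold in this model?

True

"it" takes "a route" as antecedent — a donkey pronoun bound across the clause boundary.
Weak reading: every pilot p with some filed-route has at least one filed-route r such that flew(p,r).
Per pilot: P1:✓  P2:✓  P3:✓  P4:✓
Every pilot in the restrictor has a witness.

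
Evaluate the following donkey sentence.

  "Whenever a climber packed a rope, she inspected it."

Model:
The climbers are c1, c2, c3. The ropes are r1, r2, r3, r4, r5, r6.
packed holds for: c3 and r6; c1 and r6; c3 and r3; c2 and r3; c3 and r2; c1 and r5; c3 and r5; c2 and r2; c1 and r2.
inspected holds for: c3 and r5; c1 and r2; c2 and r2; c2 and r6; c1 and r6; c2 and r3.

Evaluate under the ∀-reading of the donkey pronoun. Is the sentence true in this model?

False

"it" takes "a rope" as antecedent — a donkey pronoun bound across the clause boundary.
Strong reading: for every (c,r) with packed(c,r), inspected(c,r).
Restrictor pairs: (c1,r2) ✓  (c1,r5) ✗  (c1,r6) ✓  (c2,r2) ✓  (c2,r3) ✓  (c3,r2) ✗  (c3,r3) ✗  (c3,r5) ✓  (c3,r6) ✗
Counterexample: (c1,r5) is in packed but fails the scope.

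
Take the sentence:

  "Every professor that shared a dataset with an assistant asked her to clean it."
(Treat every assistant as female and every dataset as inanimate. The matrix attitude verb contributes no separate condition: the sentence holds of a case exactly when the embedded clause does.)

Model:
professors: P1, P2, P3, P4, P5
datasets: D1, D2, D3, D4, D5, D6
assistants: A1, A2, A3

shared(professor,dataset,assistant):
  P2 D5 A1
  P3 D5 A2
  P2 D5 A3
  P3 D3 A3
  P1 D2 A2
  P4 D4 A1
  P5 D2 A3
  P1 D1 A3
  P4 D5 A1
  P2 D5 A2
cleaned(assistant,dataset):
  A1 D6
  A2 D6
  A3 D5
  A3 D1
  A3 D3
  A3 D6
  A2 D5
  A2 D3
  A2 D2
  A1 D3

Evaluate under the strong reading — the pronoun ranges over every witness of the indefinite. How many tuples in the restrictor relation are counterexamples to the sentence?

"her" takes "an assistant" as antecedent and "it" takes "a dataset"; both are donkey pronouns co-varying with the restrictor.
Strong reading: for every (p,d,a) with shared(p,d,a), cleaned(a,d).
Restrictor triples: (P1,D1,A3)→cleaned(A3,D1) ✓  (P1,D2,A2)→cleaned(A2,D2) ✓  (P2,D5,A1)→cleaned(A1,D5) ✗  (P2,D5,A2)→cleaned(A2,D5) ✓  (P2,D5,A3)→cleaned(A3,D5) ✓  (P3,D3,A3)→cleaned(A3,D3) ✓  (P3,D5,A2)→cleaned(A2,D5) ✓  (P4,D4,A1)→cleaned(A1,D4) ✗  (P4,D5,A1)→cleaned(A1,D5) ✗  (P5,D2,A3)→cleaned(A3,D2) ✗
Counterexamples (restrictor triples failing the scope): 4.

4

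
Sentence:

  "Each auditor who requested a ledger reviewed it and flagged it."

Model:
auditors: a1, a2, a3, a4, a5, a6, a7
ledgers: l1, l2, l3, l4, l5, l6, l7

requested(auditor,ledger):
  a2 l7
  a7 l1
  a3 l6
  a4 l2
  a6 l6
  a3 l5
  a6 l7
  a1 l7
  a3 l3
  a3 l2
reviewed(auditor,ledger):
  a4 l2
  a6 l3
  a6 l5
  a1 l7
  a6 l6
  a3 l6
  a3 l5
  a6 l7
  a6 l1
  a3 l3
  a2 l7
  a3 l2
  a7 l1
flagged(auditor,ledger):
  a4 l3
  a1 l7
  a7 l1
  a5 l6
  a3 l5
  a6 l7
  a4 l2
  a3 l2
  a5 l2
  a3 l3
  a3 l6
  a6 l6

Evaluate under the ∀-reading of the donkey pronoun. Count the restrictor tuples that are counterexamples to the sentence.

1

"it" takes "a ledger" as antecedent — a donkey pronoun bound across the clause boundary.
Strong reading: for every (a,l) with requested(a,l), reviewed(a,l) ∧ flagged(a,l).
Restrictor pairs: (a1,l7) ✓  (a2,l7) ✗  (a3,l2) ✓  (a3,l3) ✓  (a3,l5) ✓  (a3,l6) ✓  (a4,l2) ✓  (a6,l6) ✓  (a6,l7) ✓  (a7,l1) ✓
Counterexamples (restrictor pairs failing the scope): 1.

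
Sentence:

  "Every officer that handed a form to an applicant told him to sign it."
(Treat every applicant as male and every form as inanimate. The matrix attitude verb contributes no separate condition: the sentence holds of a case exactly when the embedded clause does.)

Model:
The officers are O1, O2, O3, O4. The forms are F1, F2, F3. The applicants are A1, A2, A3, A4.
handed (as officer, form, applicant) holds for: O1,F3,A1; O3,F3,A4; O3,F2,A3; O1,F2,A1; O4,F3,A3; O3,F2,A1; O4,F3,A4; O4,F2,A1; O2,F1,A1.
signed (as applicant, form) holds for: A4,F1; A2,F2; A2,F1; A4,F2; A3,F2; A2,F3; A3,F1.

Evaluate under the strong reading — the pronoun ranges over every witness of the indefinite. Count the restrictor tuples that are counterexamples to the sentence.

"him" takes "an applicant" as antecedent and "it" takes "a form"; both are donkey pronouns co-varying with the restrictor.
Strong reading: for every (o,f,a) with handed(o,f,a), signed(a,f).
Restrictor triples: (O1,F2,A1)→signed(A1,F2) ✗  (O1,F3,A1)→signed(A1,F3) ✗  (O2,F1,A1)→signed(A1,F1) ✗  (O3,F2,A1)→signed(A1,F2) ✗  (O3,F2,A3)→signed(A3,F2) ✓  (O3,F3,A4)→signed(A4,F3) ✗  (O4,F2,A1)→signed(A1,F2) ✗  (O4,F3,A3)→signed(A3,F3) ✗  (O4,F3,A4)→signed(A4,F3) ✗
Counterexamples (restrictor triples failing the scope): 8.

8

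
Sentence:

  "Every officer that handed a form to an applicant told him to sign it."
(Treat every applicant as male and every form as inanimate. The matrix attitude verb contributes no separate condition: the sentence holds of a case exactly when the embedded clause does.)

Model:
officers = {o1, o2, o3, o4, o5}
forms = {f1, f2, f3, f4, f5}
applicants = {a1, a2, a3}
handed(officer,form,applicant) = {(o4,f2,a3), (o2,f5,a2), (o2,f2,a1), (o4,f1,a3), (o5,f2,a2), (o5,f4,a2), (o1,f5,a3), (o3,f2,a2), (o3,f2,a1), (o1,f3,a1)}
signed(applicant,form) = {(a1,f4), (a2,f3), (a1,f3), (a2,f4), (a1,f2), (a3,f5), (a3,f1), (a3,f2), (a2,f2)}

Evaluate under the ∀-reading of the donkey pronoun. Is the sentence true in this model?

False

"him" takes "an applicant" as antecedent and "it" takes "a form"; both are donkey pronouns co-varying with the restrictor.
Strong reading: for every (o,f,a) with handed(o,f,a), signed(a,f).
Restrictor triples: (o1,f3,a1)→signed(a1,f3) ✓  (o1,f5,a3)→signed(a3,f5) ✓  (o2,f2,a1)→signed(a1,f2) ✓  (o2,f5,a2)→signed(a2,f5) ✗  (o3,f2,a1)→signed(a1,f2) ✓  (o3,f2,a2)→signed(a2,f2) ✓  (o4,f1,a3)→signed(a3,f1) ✓  (o4,f2,a3)→signed(a3,f2) ✓  (o5,f2,a2)→signed(a2,f2) ✓  (o5,f4,a2)→signed(a2,f4) ✓
Counterexample: (o2,f5,a2) — signed(a2,f5) does not hold.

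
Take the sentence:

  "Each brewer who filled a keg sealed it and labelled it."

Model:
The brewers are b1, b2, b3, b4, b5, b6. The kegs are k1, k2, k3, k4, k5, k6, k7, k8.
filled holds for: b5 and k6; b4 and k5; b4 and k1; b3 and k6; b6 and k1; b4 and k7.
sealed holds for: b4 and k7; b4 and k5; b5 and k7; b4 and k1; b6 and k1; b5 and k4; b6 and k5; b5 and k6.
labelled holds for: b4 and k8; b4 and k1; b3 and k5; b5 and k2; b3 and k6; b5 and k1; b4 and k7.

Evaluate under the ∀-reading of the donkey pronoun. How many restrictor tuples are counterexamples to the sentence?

"it" takes "a keg" as antecedent — a donkey pronoun bound across the clause boundary.
Strong reading: for every (b,k) with filled(b,k), sealed(b,k) ∧ labelled(b,k).
Restrictor pairs: (b3,k6) ✗  (b4,k1) ✓  (b4,k5) ✗  (b4,k7) ✓  (b5,k6) ✗  (b6,k1) ✗
Counterexamples (restrictor pairs failing the scope): 4.

4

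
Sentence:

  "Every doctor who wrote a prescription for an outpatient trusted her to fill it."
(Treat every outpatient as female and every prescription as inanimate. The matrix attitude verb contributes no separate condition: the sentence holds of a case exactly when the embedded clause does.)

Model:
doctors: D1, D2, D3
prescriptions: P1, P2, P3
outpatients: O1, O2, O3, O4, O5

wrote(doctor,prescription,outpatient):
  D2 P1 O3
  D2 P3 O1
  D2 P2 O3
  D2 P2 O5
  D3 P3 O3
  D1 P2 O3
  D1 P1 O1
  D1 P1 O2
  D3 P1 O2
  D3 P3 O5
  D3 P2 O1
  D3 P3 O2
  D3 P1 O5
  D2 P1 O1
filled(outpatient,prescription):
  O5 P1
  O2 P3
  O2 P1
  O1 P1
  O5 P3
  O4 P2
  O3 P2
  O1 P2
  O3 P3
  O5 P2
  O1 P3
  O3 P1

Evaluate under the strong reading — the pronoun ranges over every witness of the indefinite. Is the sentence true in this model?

"her" takes "an outpatient" as antecedent and "it" takes "a prescription"; both are donkey pronouns co-varying with the restrictor.
Strong reading: for every (d,p,o) with wrote(d,p,o), filled(o,p).
Restrictor triples: (D1,P1,O1)→filled(O1,P1) ✓  (D1,P1,O2)→filled(O2,P1) ✓  (D1,P2,O3)→filled(O3,P2) ✓  (D2,P1,O1)→filled(O1,P1) ✓  (D2,P1,O3)→filled(O3,P1) ✓  (D2,P2,O3)→filled(O3,P2) ✓  (D2,P2,O5)→filled(O5,P2) ✓  (D2,P3,O1)→filled(O1,P3) ✓  (D3,P1,O2)→filled(O2,P1) ✓  (D3,P1,O5)→filled(O5,P1) ✓  (D3,P2,O1)→filled(O1,P2) ✓  (D3,P3,O2)→filled(O2,P3) ✓  (D3,P3,O3)→filled(O3,P3) ✓  (D3,P3,O5)→filled(O5,P3) ✓
Every restrictor triple satisfies the scope.

True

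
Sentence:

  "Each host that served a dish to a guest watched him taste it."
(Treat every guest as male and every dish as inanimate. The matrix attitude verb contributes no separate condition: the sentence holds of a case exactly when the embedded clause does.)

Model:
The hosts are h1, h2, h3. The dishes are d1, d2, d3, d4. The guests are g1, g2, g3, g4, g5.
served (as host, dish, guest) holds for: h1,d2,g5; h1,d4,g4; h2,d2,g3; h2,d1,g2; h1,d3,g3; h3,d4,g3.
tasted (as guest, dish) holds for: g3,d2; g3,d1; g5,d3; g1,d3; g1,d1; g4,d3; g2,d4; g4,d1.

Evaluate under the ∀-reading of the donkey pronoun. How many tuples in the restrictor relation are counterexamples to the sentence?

5

"him" takes "a guest" as antecedent and "it" takes "a dish"; both are donkey pronouns co-varying with the restrictor.
Strong reading: for every (h,d,g) with served(h,d,g), tasted(g,d).
Restrictor triples: (h1,d2,g5)→tasted(g5,d2) ✗  (h1,d3,g3)→tasted(g3,d3) ✗  (h1,d4,g4)→tasted(g4,d4) ✗  (h2,d1,g2)→tasted(g2,d1) ✗  (h2,d2,g3)→tasted(g3,d2) ✓  (h3,d4,g3)→tasted(g3,d4) ✗
Counterexamples (restrictor triples failing the scope): 5.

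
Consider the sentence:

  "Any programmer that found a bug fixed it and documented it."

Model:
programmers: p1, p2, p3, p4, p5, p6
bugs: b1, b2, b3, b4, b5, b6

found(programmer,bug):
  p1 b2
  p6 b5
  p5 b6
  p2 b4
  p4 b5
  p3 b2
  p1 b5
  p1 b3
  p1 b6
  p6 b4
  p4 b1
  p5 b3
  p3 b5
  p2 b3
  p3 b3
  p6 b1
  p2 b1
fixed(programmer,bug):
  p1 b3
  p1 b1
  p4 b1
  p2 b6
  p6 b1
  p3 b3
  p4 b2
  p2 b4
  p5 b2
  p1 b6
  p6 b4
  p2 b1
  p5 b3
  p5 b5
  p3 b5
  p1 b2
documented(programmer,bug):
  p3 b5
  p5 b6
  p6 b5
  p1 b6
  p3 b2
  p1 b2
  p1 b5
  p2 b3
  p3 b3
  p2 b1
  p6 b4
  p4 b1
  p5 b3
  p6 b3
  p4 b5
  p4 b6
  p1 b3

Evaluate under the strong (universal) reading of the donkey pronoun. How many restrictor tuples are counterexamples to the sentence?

8

"it" takes "a bug" as antecedent — a donkey pronoun bound across the clause boundary.
Strong reading: for every (p,b) with found(p,b), fixed(p,b) ∧ documented(p,b).
Restrictor pairs: (p1,b2) ✓  (p1,b3) ✓  (p1,b5) ✗  (p1,b6) ✓  (p2,b1) ✓  (p2,b3) ✗  (p2,b4) ✗  (p3,b2) ✗  (p3,b3) ✓  (p3,b5) ✓  (p4,b1) ✓  (p4,b5) ✗  (p5,b3) ✓  (p5,b6) ✗  (p6,b1) ✗  (p6,b4) ✓  (p6,b5) ✗
Counterexamples (restrictor pairs failing the scope): 8.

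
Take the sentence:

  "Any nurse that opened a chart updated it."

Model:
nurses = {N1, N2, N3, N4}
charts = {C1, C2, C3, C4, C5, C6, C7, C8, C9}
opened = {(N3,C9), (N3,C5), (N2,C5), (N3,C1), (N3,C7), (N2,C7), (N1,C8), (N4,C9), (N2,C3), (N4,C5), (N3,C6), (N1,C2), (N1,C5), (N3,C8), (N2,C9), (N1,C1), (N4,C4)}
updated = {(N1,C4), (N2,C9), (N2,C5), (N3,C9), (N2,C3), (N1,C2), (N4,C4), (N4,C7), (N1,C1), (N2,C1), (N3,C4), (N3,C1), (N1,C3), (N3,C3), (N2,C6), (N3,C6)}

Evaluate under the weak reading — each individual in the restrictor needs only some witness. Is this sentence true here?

"it" takes "a chart" as antecedent — a donkey pronoun bound across the clause boundary.
Weak reading: every nurse n with some opened-chart has at least one opened-chart c such that updated(n,c).
Per nurse: N1:✓  N2:✓  N3:✓  N4:✓
Every nurse in the restrictor has a witness.

True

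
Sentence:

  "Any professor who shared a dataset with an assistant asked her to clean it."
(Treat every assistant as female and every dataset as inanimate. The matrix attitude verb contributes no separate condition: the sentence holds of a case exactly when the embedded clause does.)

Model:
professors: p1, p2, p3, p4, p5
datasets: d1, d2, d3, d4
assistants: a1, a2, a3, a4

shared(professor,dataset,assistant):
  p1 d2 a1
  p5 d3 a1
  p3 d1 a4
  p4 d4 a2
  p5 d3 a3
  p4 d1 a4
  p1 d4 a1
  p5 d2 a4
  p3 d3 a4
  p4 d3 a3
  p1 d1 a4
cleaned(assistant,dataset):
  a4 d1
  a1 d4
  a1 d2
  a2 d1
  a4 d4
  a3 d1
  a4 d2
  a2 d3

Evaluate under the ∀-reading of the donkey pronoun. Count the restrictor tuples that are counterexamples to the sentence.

"her" takes "an assistant" as antecedent and "it" takes "a dataset"; both are donkey pronouns co-varying with the restrictor.
Strong reading: for every (p,d,a) with shared(p,d,a), cleaned(a,d).
Restrictor triples: (p1,d1,a4)→cleaned(a4,d1) ✓  (p1,d2,a1)→cleaned(a1,d2) ✓  (p1,d4,a1)→cleaned(a1,d4) ✓  (p3,d1,a4)→cleaned(a4,d1) ✓  (p3,d3,a4)→cleaned(a4,d3) ✗  (p4,d1,a4)→cleaned(a4,d1) ✓  (p4,d3,a3)→cleaned(a3,d3) ✗  (p4,d4,a2)→cleaned(a2,d4) ✗  (p5,d2,a4)→cleaned(a4,d2) ✓  (p5,d3,a1)→cleaned(a1,d3) ✗  (p5,d3,a3)→cleaned(a3,d3) ✗
Counterexamples (restrictor triples failing the scope): 5.

5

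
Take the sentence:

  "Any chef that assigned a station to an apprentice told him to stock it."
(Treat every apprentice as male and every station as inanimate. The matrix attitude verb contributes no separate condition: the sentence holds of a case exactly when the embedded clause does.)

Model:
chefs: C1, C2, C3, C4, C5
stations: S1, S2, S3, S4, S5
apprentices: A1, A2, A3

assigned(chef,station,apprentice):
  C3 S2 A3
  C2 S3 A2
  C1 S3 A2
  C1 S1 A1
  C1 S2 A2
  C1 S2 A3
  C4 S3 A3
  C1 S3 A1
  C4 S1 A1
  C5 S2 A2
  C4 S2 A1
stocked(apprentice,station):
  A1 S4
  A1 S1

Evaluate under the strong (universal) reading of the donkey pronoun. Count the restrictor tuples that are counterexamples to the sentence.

9

"him" takes "an apprentice" as antecedent and "it" takes "a station"; both are donkey pronouns co-varying with the restrictor.
Strong reading: for every (c,s,a) with assigned(c,s,a), stocked(a,s).
Restrictor triples: (C1,S1,A1)→stocked(A1,S1) ✓  (C1,S2,A2)→stocked(A2,S2) ✗  (C1,S2,A3)→stocked(A3,S2) ✗  (C1,S3,A1)→stocked(A1,S3) ✗  (C1,S3,A2)→stocked(A2,S3) ✗  (C2,S3,A2)→stocked(A2,S3) ✗  (C3,S2,A3)→stocked(A3,S2) ✗  (C4,S1,A1)→stocked(A1,S1) ✓  (C4,S2,A1)→stocked(A1,S2) ✗  (C4,S3,A3)→stocked(A3,S3) ✗  (C5,S2,A2)→stocked(A2,S2) ✗
Counterexamples (restrictor triples failing the scope): 9.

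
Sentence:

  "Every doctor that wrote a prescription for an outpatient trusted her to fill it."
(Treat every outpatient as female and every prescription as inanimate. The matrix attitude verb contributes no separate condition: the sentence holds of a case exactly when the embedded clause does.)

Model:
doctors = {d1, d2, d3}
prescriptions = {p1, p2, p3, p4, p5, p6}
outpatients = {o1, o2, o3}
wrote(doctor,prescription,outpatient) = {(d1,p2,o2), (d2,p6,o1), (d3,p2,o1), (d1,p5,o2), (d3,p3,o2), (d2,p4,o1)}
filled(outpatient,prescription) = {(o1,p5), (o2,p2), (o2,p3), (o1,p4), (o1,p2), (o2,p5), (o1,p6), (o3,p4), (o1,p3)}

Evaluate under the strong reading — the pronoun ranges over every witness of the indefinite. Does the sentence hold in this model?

"her" takes "an outpatient" as antecedent and "it" takes "a prescription"; both are donkey pronouns co-varying with the restrictor.
Strong reading: for every (d,p,o) with wrote(d,p,o), filled(o,p).
Restrictor triples: (d1,p2,o2)→filled(o2,p2) ✓  (d1,p5,o2)→filled(o2,p5) ✓  (d2,p4,o1)→filled(o1,p4) ✓  (d2,p6,o1)→filled(o1,p6) ✓  (d3,p2,o1)→filled(o1,p2) ✓  (d3,p3,o2)→filled(o2,p3) ✓
Every restrictor triple satisfies the scope.

True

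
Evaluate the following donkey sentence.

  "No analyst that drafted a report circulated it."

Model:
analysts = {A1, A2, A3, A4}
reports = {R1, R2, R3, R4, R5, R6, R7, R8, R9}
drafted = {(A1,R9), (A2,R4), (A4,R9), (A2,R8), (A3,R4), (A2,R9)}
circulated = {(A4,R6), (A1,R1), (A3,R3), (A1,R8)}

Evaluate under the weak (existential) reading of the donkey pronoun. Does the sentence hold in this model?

"it" takes "a report" as antecedent — a donkey pronoun bound across the clause boundary.
Truth condition: for no (a,r) with drafted(a,r) does circulated(a,r) hold.
Restrictor pairs — does the scope hold? (A1,R9):fails  (A2,R4):fails  (A2,R8):fails  (A2,R9):fails  (A3,R4):fails  (A4,R9):fails
Scope holds for no restrictor pair, so the sentence is true.

True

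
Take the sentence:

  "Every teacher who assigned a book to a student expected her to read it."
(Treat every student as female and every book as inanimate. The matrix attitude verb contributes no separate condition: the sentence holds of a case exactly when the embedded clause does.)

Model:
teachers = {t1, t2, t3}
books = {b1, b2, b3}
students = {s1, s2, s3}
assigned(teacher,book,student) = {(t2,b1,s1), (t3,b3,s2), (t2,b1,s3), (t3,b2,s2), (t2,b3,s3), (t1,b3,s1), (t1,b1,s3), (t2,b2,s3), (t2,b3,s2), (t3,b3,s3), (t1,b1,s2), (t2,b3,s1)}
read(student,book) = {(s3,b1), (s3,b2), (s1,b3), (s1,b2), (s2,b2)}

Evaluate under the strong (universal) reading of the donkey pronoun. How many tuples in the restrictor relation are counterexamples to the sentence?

"her" takes "a student" as antecedent and "it" takes "a book"; both are donkey pronouns co-varying with the restrictor.
Strong reading: for every (t,b,s) with assigned(t,b,s), read(s,b).
Restrictor triples: (t1,b1,s2)→read(s2,b1) ✗  (t1,b1,s3)→read(s3,b1) ✓  (t1,b3,s1)→read(s1,b3) ✓  (t2,b1,s1)→read(s1,b1) ✗  (t2,b1,s3)→read(s3,b1) ✓  (t2,b2,s3)→read(s3,b2) ✓  (t2,b3,s1)→read(s1,b3) ✓  (t2,b3,s2)→read(s2,b3) ✗  (t2,b3,s3)→read(s3,b3) ✗  (t3,b2,s2)→read(s2,b2) ✓  (t3,b3,s2)→read(s2,b3) ✗  (t3,b3,s3)→read(s3,b3) ✗
Counterexamples (restrictor triples failing the scope): 6.

6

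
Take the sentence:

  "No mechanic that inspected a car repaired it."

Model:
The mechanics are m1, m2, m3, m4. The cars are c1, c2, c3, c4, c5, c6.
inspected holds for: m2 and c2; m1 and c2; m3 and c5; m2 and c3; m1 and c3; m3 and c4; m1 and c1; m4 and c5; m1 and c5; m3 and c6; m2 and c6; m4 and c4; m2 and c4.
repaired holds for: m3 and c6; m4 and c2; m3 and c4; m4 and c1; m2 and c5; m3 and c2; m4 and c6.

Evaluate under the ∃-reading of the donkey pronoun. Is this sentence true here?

False

"it" takes "a car" as antecedent — a donkey pronoun bound across the clause boundary.
Truth condition: for no (m,c) with inspected(m,c) does repaired(m,c) hold.
Restrictor pairs — does the scope hold? (m1,c1):fails  (m1,c2):fails  (m1,c3):fails  (m1,c5):fails  (m2,c2):fails  (m2,c3):fails  (m2,c4):fails  (m2,c6):fails  (m3,c4):holds  (m3,c5):fails  (m3,c6):holds  (m4,c4):fails  (m4,c5):fails
Scope holds for 2 pair(s), so the sentence is false.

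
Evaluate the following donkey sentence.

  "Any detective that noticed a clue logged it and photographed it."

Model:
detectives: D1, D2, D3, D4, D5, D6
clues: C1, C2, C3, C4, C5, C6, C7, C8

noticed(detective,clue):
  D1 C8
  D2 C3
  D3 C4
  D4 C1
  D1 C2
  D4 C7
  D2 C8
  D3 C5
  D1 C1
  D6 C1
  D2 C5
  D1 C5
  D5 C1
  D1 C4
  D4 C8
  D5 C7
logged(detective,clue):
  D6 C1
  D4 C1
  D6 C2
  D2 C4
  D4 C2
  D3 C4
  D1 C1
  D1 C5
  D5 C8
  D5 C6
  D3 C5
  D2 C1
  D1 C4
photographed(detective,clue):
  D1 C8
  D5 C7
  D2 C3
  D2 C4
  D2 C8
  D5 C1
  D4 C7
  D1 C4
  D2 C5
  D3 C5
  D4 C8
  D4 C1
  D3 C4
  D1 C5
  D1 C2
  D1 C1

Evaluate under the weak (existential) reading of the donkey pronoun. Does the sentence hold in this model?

"it" takes "a clue" as antecedent — a donkey pronoun bound across the clause boundary.
Weak reading: every detective d with some noticed-clue has at least one noticed-clue c such that logged(d,c) ∧ photographed(d,c).
Per detective: D1:✓  D2:✗  D3:✓  D4:✓  D5:✗  D6:✗
D2 has no witness among its noticed-clues.

False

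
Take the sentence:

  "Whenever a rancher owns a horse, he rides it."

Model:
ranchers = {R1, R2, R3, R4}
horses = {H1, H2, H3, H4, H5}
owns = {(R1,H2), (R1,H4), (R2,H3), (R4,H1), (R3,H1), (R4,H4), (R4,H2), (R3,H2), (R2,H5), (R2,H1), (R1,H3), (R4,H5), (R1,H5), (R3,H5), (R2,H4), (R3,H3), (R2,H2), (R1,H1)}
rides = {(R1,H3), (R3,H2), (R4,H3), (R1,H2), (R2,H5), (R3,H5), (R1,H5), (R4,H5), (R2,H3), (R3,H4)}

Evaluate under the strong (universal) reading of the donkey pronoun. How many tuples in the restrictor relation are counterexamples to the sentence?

"it" takes "a horse" as antecedent — a donkey pronoun bound across the clause boundary.
Strong reading: for every (r,h) with owns(r,h), rides(r,h).
Restrictor pairs: (R1,H1) ✗  (R1,H2) ✓  (R1,H3) ✓  (R1,H4) ✗  (R1,H5) ✓  (R2,H1) ✗  (R2,H2) ✗  (R2,H3) ✓  (R2,H4) ✗  (R2,H5) ✓  (R3,H1) ✗  (R3,H2) ✓  (R3,H3) ✗  (R3,H5) ✓  (R4,H1) ✗  (R4,H2) ✗  (R4,H4) ✗  (R4,H5) ✓
Counterexamples (restrictor pairs failing the scope): 10.

10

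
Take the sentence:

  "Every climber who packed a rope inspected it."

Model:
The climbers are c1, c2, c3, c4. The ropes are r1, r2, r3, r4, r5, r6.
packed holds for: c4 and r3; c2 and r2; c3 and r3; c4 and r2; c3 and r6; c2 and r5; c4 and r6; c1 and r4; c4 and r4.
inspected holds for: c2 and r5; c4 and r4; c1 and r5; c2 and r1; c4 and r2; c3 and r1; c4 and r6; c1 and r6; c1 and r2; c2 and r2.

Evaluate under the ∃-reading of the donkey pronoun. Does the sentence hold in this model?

"it" takes "a rope" as antecedent — a donkey pronoun bound across the clause boundary.
Weak reading: every climber c with some packed-rope has at least one packed-rope r such that inspected(c,r).
Per climber: c1:✗  c2:✓  c3:✗  c4:✓
c1 has no witness among its packed-ropes.

False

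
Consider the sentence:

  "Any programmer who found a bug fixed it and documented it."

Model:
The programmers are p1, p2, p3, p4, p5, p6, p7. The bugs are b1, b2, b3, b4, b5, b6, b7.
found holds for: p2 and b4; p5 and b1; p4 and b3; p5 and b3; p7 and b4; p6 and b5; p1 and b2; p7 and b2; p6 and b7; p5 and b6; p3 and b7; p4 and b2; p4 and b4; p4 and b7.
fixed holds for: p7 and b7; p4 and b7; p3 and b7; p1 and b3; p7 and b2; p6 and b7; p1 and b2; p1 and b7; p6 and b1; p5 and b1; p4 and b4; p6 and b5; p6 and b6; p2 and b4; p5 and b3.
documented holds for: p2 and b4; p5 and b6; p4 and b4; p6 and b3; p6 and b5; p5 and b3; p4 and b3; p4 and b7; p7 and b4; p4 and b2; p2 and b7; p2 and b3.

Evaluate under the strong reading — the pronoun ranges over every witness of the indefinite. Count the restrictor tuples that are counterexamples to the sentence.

9

"it" takes "a bug" as antecedent — a donkey pronoun bound across the clause boundary.
Strong reading: for every (p,b) with found(p,b), fixed(p,b) ∧ documented(p,b).
Restrictor pairs: (p1,b2) ✗  (p2,b4) ✓  (p3,b7) ✗  (p4,b2) ✗  (p4,b3) ✗  (p4,b4) ✓  (p4,b7) ✓  (p5,b1) ✗  (p5,b3) ✓  (p5,b6) ✗  (p6,b5) ✓  (p6,b7) ✗  (p7,b2) ✗  (p7,b4) ✗
Counterexamples (restrictor pairs failing the scope): 9.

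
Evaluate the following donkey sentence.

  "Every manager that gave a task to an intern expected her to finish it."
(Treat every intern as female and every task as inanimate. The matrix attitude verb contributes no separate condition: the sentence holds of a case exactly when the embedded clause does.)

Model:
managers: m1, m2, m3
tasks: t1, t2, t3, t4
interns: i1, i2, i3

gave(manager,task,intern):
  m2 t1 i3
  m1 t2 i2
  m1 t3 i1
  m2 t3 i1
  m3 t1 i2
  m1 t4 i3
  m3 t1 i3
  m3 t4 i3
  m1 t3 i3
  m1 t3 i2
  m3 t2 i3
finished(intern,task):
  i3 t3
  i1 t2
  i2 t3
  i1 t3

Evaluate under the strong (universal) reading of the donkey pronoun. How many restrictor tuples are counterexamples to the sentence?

7

"her" takes "an intern" as antecedent and "it" takes "a task"; both are donkey pronouns co-varying with the restrictor.
Strong reading: for every (m,t,i) with gave(m,t,i), finished(i,t).
Restrictor triples: (m1,t2,i2)→finished(i2,t2) ✗  (m1,t3,i1)→finished(i1,t3) ✓  (m1,t3,i2)→finished(i2,t3) ✓  (m1,t3,i3)→finished(i3,t3) ✓  (m1,t4,i3)→finished(i3,t4) ✗  (m2,t1,i3)→finished(i3,t1) ✗  (m2,t3,i1)→finished(i1,t3) ✓  (m3,t1,i2)→finished(i2,t1) ✗  (m3,t1,i3)→finished(i3,t1) ✗  (m3,t2,i3)→finished(i3,t2) ✗  (m3,t4,i3)→finished(i3,t4) ✗
Counterexamples (restrictor triples failing the scope): 7.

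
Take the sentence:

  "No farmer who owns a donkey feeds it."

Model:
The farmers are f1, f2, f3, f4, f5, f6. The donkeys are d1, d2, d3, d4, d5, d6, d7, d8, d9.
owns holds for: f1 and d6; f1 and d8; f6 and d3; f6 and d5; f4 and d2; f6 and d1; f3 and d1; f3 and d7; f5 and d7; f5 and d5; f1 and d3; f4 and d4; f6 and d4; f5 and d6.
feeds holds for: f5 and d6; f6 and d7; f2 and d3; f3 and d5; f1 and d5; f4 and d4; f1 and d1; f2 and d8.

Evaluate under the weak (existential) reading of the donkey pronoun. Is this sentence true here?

False

"it" takes "a donkey" as antecedent — a donkey pronoun bound across the clause boundary.
Truth condition: for no (f,d) with owns(f,d) does feeds(f,d) hold.
Restrictor pairs — does the scope hold? (f1,d3):fails  (f1,d6):fails  (f1,d8):fails  (f3,d1):fails  (f3,d7):fails  (f4,d2):fails  (f4,d4):holds  (f5,d5):fails  (f5,d6):holds  (f5,d7):fails  (f6,d1):fails  (f6,d3):fails  (f6,d4):fails  (f6,d5):fails
Scope holds for 2 pair(s), so the sentence is false.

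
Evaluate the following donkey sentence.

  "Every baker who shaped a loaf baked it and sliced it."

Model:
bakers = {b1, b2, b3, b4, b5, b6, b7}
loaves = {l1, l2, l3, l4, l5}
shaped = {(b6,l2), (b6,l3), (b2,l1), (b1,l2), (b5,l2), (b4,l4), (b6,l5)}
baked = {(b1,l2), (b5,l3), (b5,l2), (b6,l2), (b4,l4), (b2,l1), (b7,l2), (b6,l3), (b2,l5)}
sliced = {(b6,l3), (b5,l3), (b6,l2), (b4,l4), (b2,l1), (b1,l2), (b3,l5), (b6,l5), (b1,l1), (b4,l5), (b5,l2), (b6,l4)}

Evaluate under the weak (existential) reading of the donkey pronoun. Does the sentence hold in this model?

"it" takes "a loaf" as antecedent — a donkey pronoun bound across the clause boundary.
Weak reading: every baker b with some shaped-loaf has at least one shaped-loaf l such that baked(b,l) ∧ sliced(b,l).
Per baker: b1:✓  b2:✓  b4:✓  b5:✓  b6:✓
Every baker in the restrictor has a witness.

True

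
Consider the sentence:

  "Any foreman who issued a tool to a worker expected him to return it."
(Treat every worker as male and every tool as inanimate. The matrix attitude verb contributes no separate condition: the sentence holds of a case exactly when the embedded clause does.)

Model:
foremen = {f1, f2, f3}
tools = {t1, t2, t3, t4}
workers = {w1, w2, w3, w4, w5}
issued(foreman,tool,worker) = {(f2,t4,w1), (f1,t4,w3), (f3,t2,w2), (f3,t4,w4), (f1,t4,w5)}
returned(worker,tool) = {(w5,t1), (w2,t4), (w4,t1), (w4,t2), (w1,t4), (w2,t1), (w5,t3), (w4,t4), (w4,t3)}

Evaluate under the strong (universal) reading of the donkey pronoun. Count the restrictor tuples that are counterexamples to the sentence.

"him" takes "a worker" as antecedent and "it" takes "a tool"; both are donkey pronouns co-varying with the restrictor.
Strong reading: for every (f,t,w) with issued(f,t,w), returned(w,t).
Restrictor triples: (f1,t4,w3)→returned(w3,t4) ✗  (f1,t4,w5)→returned(w5,t4) ✗  (f2,t4,w1)→returned(w1,t4) ✓  (f3,t2,w2)→returned(w2,t2) ✗  (f3,t4,w4)→returned(w4,t4) ✓
Counterexamples (restrictor triples failing the scope): 3.

3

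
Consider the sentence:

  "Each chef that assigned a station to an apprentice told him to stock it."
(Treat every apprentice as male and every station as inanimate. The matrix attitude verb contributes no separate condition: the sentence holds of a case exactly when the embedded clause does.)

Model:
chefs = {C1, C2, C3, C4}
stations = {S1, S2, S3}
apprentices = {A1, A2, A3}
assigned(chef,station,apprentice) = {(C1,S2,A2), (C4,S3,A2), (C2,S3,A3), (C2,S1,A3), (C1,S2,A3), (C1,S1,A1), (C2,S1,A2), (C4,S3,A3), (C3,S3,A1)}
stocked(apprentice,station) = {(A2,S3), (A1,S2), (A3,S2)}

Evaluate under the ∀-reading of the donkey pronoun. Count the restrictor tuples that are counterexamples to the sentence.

7

"him" takes "an apprentice" as antecedent and "it" takes "a station"; both are donkey pronouns co-varying with the restrictor.
Strong reading: for every (c,s,a) with assigned(c,s,a), stocked(a,s).
Restrictor triples: (C1,S1,A1)→stocked(A1,S1) ✗  (C1,S2,A2)→stocked(A2,S2) ✗  (C1,S2,A3)→stocked(A3,S2) ✓  (C2,S1,A2)→stocked(A2,S1) ✗  (C2,S1,A3)→stocked(A3,S1) ✗  (C2,S3,A3)→stocked(A3,S3) ✗  (C3,S3,A1)→stocked(A1,S3) ✗  (C4,S3,A2)→stocked(A2,S3) ✓  (C4,S3,A3)→stocked(A3,S3) ✗
Counterexamples (restrictor triples failing the scope): 7.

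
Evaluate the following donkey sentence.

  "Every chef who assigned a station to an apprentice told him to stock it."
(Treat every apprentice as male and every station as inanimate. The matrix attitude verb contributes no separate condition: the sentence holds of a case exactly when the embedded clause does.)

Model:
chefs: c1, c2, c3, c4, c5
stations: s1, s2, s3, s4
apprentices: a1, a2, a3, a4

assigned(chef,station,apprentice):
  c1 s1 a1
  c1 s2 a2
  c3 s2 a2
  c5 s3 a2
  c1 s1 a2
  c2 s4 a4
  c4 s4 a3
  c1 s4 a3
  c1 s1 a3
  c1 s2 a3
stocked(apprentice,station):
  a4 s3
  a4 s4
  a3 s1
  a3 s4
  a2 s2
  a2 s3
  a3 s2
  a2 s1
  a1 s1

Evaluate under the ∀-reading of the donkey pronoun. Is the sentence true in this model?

True

"him" takes "an apprentice" as antecedent and "it" takes "a station"; both are donkey pronouns co-varying with the restrictor.
Strong reading: for every (c,s,a) with assigned(c,s,a), stocked(a,s).
Restrictor triples: (c1,s1,a1)→stocked(a1,s1) ✓  (c1,s1,a2)→stocked(a2,s1) ✓  (c1,s1,a3)→stocked(a3,s1) ✓  (c1,s2,a2)→stocked(a2,s2) ✓  (c1,s2,a3)→stocked(a3,s2) ✓  (c1,s4,a3)→stocked(a3,s4) ✓  (c2,s4,a4)→stocked(a4,s4) ✓  (c3,s2,a2)→stocked(a2,s2) ✓  (c4,s4,a3)→stocked(a3,s4) ✓  (c5,s3,a2)→stocked(a2,s3) ✓
Every restrictor triple satisfies the scope.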